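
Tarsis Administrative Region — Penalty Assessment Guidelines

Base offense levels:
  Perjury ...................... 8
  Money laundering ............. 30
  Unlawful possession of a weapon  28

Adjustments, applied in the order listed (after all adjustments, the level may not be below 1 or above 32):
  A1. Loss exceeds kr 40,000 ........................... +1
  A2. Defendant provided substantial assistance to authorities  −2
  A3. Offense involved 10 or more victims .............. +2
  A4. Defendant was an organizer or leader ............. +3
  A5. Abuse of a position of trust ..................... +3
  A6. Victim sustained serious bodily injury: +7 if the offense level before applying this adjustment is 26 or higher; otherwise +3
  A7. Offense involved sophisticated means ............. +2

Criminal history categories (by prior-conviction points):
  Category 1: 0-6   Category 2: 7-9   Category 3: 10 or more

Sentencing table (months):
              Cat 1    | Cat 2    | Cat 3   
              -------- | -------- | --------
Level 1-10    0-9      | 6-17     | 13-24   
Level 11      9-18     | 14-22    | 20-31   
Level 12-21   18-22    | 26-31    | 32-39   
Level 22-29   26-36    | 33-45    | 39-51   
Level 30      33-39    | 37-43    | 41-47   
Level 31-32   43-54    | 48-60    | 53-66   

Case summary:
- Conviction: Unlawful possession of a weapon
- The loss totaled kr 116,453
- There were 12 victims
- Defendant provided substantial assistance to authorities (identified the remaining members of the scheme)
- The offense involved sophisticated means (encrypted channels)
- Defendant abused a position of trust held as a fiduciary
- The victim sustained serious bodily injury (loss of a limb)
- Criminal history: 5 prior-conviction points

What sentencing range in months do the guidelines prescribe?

Base offense level for unlawful possession of a weapon: 28.
A1 applies: 28 + 1 = 29.
A2 applies: 29 − 2 = 27.
A3 applies: 27 + 2 = 29.
A5 applies: 29 + 3 = 32.
A6 applies (level before this adjustment is 32 ≥ 26, so +7): 32 + 7 = 39.
A7 applies: 39 + 2 = 41.
Level 41 exceeds the maximum of 32; capped at 32.
Final offense level: 32.
Criminal history: 5 prior points → Category 1 (0-6).
Level 32 falls in the 31-32 band.
Grid: Level 31-32 × Category 1 = 43-54 months.

43-54 months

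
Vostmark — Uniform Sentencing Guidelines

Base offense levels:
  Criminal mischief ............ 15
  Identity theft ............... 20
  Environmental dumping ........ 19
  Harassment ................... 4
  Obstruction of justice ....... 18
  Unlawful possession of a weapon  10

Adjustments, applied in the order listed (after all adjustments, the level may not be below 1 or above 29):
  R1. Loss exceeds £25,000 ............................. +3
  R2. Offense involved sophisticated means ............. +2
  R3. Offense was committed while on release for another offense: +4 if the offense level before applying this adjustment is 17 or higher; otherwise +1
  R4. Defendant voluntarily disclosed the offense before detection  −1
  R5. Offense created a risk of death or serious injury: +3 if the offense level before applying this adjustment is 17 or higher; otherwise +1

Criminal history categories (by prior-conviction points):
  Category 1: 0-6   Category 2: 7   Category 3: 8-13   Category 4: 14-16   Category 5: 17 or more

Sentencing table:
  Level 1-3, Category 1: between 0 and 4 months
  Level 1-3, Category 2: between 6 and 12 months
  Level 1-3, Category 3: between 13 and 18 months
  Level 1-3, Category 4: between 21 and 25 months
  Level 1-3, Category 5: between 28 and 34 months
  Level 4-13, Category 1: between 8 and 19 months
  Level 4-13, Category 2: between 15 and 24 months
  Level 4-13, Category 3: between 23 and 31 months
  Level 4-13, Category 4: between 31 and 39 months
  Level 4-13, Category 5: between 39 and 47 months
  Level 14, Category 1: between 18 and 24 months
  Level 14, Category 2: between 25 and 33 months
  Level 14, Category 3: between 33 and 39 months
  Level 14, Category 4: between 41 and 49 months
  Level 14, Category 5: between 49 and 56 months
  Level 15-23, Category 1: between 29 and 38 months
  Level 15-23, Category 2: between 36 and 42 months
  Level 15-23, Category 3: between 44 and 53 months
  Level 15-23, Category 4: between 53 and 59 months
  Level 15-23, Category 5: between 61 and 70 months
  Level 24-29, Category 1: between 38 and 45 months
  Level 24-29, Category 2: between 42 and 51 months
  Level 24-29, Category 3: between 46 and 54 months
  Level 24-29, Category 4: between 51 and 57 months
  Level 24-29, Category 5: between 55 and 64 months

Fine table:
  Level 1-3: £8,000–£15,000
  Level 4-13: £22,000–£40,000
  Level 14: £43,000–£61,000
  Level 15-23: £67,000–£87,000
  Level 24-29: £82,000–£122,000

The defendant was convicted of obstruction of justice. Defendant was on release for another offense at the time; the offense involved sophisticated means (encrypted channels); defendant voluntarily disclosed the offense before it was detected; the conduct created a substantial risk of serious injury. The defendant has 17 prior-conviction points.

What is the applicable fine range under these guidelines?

Base offense level for obstruction of justice: 18.
R1 does not apply.
R2 applies: 18 + 2 = 20.
R3 applies (level before this adjustment is 20 ≥ 17, so +4): 20 + 4 = 24.
R4 applies: 24 − 1 = 23.
R5 applies (level before this adjustment is 23 ≥ 17, so +3): 23 + 3 = 26.
Final offense level: 26.
Level 26 falls in the 24-29 band.
Fine table: Level 24-29 → £82,000–£122,000.

£82,000–£122,000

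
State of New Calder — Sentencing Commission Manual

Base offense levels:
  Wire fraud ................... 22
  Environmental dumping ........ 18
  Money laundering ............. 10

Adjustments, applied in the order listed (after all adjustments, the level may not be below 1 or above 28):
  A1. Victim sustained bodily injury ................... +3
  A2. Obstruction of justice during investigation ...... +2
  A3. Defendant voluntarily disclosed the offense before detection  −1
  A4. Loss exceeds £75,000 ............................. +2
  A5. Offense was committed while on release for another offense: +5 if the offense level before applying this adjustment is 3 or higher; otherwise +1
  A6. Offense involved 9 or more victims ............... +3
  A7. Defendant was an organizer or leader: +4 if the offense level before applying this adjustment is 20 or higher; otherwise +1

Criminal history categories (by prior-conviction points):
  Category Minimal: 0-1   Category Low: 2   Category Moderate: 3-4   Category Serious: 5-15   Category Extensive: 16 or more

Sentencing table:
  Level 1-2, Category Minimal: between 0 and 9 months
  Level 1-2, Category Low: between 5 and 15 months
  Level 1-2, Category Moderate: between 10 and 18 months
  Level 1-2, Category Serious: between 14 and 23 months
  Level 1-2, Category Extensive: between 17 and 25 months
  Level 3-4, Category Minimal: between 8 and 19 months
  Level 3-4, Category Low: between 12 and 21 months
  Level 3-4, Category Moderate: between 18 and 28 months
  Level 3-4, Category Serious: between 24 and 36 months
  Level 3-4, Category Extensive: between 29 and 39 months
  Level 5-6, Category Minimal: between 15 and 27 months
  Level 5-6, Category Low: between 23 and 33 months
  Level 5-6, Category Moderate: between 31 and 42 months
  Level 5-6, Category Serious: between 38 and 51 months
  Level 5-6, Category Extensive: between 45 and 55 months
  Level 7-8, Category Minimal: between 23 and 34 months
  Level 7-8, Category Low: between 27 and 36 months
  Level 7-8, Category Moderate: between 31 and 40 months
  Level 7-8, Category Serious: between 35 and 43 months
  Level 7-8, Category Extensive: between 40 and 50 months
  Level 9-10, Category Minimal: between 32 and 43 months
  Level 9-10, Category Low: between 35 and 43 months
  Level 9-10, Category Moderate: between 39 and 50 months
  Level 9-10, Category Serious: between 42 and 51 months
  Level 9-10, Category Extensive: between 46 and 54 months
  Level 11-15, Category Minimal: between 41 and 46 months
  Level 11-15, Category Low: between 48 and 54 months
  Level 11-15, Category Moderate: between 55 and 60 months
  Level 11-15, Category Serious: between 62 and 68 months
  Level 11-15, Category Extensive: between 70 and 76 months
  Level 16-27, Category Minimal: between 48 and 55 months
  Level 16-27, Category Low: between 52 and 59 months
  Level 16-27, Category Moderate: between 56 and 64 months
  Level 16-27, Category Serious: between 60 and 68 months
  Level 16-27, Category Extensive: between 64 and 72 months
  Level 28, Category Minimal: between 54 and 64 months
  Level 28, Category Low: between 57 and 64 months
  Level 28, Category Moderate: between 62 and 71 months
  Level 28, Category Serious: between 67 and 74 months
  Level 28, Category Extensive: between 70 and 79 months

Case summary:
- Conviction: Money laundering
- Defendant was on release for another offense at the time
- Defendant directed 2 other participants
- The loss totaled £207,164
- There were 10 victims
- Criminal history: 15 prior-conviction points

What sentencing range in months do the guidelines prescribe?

60-68 months

Base offense level for money laundering: 10.
A4 applies: 10 + 2 = 12.
A5 applies (level before this adjustment is 12 ≥ 3, so +5): 12 + 5 = 17.
A6 applies: 17 + 3 = 20.
A7 applies (level before this adjustment is 20 ≥ 20, so +4): 20 + 4 = 24.
Final offense level: 24.
Criminal history: 15 prior points → Category Serious (5-15).
Level 24 falls in the 16-27 band.
Grid: Level 16-27 × Category Serious = 60-68 months.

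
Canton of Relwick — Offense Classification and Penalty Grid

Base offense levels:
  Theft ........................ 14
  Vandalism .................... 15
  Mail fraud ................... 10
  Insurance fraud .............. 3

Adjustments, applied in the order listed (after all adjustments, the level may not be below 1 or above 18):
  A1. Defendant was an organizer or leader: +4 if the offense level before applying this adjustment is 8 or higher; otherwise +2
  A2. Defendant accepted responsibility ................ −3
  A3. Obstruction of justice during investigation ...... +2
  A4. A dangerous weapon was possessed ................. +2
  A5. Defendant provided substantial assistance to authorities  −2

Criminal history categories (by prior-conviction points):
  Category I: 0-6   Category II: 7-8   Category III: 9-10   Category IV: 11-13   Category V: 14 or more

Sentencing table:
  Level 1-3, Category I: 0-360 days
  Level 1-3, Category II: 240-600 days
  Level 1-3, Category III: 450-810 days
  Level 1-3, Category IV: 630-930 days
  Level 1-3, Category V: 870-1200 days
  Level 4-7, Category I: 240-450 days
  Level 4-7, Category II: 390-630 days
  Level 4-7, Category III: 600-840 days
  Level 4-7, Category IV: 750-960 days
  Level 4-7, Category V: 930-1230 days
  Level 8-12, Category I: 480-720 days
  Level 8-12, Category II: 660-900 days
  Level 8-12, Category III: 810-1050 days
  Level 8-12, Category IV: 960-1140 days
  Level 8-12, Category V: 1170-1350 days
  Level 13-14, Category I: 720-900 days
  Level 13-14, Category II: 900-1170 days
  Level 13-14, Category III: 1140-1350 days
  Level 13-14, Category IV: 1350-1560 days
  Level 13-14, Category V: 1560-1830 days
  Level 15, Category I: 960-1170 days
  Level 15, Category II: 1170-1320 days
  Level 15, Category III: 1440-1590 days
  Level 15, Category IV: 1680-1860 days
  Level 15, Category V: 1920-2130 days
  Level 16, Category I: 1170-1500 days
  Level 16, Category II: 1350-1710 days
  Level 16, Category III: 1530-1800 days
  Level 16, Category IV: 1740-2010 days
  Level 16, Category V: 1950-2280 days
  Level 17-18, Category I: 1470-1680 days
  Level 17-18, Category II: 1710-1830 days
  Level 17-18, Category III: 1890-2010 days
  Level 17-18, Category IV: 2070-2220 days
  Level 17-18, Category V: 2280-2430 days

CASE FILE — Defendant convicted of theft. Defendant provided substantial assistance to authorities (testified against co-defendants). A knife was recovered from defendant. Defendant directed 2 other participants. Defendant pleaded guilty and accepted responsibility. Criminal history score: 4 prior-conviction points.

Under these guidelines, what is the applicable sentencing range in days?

960-1170 days

Base offense level for theft: 14.
A1 applies (level before this adjustment is 14 ≥ 8, so +4): 14 + 4 = 18.
A2 applies: 18 − 3 = 15.
A4 applies: 15 + 2 = 17.
A5 applies: 17 − 2 = 15.
Final offense level: 15.
Criminal history: 4 prior points → Category I (0-6).
Level 15 falls in the 15 band.
Grid: Level 15 × Category I = 960-1170 days.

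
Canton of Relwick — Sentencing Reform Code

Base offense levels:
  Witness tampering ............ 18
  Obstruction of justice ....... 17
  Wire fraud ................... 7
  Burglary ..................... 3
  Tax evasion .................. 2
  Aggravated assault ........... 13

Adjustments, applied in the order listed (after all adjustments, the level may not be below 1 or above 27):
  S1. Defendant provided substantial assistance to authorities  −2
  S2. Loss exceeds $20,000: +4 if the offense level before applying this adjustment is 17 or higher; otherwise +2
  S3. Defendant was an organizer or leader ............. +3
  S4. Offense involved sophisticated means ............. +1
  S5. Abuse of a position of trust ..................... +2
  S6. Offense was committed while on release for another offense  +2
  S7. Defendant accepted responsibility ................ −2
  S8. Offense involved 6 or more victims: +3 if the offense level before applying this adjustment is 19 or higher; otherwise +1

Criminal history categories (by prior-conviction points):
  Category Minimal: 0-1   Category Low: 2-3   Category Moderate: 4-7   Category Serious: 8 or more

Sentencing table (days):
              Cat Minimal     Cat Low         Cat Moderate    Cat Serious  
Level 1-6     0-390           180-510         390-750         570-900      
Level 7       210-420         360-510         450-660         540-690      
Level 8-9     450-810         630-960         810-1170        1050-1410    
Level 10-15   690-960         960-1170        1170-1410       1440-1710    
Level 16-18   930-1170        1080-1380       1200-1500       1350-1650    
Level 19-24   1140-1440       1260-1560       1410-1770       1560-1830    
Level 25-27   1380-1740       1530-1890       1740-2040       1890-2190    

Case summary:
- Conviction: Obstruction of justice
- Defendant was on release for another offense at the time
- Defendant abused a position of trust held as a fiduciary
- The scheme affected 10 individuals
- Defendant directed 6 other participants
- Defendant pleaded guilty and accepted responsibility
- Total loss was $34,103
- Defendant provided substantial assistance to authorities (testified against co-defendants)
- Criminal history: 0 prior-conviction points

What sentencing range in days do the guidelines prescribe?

Base offense level for obstruction of justice: 17.
S1 applies: 17 − 2 = 15.
S2 applies (level before this adjustment is 15 < 17, so +2): 15 + 2 = 17.
S3 applies: 17 + 3 = 20.
S5 applies: 20 + 2 = 22.
S6 applies: 22 + 2 = 24.
S7 applies: 24 − 2 = 22.
S8 applies (level before this adjustment is 22 ≥ 19, so +3): 22 + 3 = 25.
Final offense level: 25.
Criminal history: 0 prior points → Category Minimal (0-1).
Level 25 falls in the 25-27 band.
Grid: Level 25-27 × Category Minimal = 1380-1740 days.

1380-1740 days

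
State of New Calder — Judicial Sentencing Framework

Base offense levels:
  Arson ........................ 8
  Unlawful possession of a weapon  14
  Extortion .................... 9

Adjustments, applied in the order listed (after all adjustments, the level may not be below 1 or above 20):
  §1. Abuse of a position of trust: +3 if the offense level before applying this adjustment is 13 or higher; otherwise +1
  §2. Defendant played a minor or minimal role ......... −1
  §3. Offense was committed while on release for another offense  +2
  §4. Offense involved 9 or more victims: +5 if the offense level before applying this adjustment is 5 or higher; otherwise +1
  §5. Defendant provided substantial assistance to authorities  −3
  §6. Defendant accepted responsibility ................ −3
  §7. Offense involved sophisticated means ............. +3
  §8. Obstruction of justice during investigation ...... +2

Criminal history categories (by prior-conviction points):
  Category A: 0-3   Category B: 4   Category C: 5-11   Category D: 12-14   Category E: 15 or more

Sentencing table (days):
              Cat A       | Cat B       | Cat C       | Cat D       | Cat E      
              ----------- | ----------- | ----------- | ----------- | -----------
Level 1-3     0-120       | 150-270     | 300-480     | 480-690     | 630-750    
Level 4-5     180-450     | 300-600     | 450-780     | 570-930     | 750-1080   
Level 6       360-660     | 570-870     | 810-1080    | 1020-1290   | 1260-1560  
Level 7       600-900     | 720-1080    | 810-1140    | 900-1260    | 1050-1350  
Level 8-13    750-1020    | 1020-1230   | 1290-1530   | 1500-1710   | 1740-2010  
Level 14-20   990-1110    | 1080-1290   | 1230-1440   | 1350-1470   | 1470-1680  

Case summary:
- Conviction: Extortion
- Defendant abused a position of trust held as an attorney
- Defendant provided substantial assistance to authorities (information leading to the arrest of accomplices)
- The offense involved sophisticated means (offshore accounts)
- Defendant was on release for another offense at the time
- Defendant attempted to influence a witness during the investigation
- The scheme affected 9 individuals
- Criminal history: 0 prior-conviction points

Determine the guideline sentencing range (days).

Base offense level for extortion: 9.
§1 applies (level before this adjustment is 9 < 13, so +1): 9 + 1 = 10.
§3 applies: 10 + 2 = 12.
§4 applies (level before this adjustment is 12 ≥ 5, so +5): 12 + 5 = 17.
§5 applies: 17 − 3 = 14.
§7 applies: 14 + 3 = 17.
§8 applies: 17 + 2 = 19.
Final offense level: 19.
Criminal history: 0 prior points → Category A (0-3).
Level 19 falls in the 14-20 band.
Grid: Level 14-20 × Category A = 990-1110 days.

990-1110 days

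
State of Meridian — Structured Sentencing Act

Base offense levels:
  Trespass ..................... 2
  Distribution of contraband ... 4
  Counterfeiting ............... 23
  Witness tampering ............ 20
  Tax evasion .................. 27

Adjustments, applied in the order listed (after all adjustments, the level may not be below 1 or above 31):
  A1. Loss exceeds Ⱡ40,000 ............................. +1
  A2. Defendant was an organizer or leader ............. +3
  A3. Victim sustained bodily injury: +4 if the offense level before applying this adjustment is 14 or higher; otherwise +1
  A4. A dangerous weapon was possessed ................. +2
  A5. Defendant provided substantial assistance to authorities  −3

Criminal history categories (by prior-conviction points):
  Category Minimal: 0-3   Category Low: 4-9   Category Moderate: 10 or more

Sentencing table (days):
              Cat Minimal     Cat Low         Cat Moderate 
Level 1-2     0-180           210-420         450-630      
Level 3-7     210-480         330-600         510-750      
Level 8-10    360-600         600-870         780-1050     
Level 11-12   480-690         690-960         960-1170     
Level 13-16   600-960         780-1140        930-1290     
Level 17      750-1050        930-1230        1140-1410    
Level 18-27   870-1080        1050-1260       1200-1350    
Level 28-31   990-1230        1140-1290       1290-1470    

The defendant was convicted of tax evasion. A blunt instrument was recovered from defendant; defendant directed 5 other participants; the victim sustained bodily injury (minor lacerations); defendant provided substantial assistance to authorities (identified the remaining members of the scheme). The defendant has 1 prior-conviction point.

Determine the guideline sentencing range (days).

Base offense level for tax evasion: 27.
A1 does not apply.
A2 applies: 27 + 3 = 30.
A3 applies (level before this adjustment is 30 ≥ 14, so +4): 30 + 4 = 34.
A4 applies: 34 + 2 = 36.
A5 applies: 36 − 3 = 33.
Level 33 exceeds the maximum of 31; capped at 31.
Final offense level: 31.
Criminal history: 1 prior point → Category Minimal (0-3).
Level 31 falls in the 28-31 band.
Grid: Level 28-31 × Category Minimal = 990-1230 days.

990-1230 days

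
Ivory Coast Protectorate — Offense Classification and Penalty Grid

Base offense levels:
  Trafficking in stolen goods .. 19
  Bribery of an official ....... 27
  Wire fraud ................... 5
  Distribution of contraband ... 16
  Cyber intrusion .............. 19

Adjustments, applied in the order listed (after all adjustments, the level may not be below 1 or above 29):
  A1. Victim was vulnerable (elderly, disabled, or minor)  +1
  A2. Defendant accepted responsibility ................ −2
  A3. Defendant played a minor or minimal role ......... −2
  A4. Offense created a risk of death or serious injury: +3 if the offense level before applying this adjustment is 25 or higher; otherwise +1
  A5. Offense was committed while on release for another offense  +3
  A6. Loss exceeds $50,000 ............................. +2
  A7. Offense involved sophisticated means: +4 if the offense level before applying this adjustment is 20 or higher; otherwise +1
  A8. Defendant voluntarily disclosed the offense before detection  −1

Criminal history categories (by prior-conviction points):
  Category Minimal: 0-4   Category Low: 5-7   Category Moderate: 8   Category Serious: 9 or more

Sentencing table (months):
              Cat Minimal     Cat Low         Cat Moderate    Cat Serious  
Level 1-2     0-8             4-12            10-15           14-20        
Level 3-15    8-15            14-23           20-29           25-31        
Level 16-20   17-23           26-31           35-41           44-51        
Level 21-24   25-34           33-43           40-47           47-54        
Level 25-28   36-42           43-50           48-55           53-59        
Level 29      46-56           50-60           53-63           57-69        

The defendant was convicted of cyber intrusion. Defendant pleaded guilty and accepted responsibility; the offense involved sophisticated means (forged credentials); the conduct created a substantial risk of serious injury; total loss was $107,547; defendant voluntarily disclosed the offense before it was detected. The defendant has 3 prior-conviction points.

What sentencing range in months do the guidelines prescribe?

Base offense level for cyber intrusion: 19.
A1 does not apply.
A2 applies: 19 − 2 = 17.
A4 applies (level before this adjustment is 17 < 25, so +1): 17 + 1 = 18.
A6 applies: 18 + 2 = 20.
A7 applies (level before this adjustment is 20 ≥ 20, so +4): 20 + 4 = 24.
A8 applies: 24 − 1 = 23.
Final offense level: 23.
Criminal history: 3 prior points → Category Minimal (0-4).
Level 23 falls in the 21-24 band.
Grid: Level 21-24 × Category Minimal = 25-34 months.

25-34 months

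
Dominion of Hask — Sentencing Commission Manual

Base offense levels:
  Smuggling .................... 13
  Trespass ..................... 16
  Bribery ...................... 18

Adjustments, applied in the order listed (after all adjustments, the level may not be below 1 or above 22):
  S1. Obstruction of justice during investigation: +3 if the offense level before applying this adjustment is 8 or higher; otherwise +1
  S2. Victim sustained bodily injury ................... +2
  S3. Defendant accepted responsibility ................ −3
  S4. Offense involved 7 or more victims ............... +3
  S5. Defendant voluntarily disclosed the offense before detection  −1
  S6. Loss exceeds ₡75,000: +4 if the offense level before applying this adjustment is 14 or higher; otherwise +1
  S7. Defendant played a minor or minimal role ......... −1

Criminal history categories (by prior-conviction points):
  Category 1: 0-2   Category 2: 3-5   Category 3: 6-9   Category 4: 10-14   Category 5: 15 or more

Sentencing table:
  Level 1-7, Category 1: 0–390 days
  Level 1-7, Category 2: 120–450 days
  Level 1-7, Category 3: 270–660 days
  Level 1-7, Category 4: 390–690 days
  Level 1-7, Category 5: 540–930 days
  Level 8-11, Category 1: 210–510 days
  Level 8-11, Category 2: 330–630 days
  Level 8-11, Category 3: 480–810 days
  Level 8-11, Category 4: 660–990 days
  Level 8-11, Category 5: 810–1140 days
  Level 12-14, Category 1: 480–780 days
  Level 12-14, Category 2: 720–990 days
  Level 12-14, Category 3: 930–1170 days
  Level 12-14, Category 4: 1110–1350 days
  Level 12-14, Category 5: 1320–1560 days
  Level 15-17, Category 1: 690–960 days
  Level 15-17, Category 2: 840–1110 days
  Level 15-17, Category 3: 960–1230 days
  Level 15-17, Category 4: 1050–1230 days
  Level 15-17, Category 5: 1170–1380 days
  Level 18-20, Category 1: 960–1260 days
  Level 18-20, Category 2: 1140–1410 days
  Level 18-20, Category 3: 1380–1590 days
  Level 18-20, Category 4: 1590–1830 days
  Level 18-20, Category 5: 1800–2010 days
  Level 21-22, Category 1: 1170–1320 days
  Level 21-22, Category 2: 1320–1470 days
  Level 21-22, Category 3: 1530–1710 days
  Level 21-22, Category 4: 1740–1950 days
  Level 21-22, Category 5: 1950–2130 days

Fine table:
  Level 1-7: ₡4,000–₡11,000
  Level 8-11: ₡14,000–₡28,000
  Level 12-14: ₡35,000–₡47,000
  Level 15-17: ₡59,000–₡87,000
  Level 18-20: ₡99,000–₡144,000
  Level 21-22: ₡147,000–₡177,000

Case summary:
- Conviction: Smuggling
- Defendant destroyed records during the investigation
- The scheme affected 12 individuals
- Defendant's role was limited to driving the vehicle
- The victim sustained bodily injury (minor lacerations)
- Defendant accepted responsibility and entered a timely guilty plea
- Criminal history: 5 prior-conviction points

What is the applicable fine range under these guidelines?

Base offense level for smuggling: 13.
S1 applies (level before this adjustment is 13 ≥ 8, so +3): 13 + 3 = 16.
S2 applies: 16 + 2 = 18.
S3 applies: 18 − 3 = 15.
S4 applies: 15 + 3 = 18.
S6 does not apply.
S7 applies: 18 − 1 = 17.
Final offense level: 17.
Level 17 falls in the 15-17 band.
Fine table: Level 15-17 → ₡59,000–₡87,000.

₡59,000–₡87,000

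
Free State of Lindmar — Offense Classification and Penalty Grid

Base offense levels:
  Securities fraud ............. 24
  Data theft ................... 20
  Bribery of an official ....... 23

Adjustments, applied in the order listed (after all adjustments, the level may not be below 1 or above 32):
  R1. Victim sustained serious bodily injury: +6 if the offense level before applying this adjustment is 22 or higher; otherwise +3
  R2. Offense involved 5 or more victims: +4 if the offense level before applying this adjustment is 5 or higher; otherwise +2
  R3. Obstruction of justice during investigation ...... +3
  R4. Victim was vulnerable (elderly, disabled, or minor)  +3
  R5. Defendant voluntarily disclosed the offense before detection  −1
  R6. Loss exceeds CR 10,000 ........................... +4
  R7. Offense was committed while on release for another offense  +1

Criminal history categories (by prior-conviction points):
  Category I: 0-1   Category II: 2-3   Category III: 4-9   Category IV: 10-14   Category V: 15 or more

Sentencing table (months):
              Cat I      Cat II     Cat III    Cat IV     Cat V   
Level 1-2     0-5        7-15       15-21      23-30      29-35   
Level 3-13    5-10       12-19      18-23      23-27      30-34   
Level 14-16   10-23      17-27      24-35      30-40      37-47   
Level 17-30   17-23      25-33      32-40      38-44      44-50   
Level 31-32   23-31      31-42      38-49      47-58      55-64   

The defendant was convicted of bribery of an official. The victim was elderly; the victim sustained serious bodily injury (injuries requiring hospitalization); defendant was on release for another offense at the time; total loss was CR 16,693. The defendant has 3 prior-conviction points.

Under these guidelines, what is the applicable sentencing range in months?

31-42 months

Base offense level for bribery of an official: 23.
R1 applies (level before this adjustment is 23 ≥ 22, so +6): 23 + 6 = 29.
R3 does not apply.
R4 applies: 29 + 3 = 32.
R5 does not apply.
R6 applies: 32 + 4 = 36.
R7 applies: 36 + 1 = 37.
Level 37 exceeds the maximum of 32; capped at 32.
Final offense level: 32.
Criminal history: 3 prior points → Category II (2-3).
Level 32 falls in the 31-32 band.
Grid: Level 31-32 × Category II = 31-42 months.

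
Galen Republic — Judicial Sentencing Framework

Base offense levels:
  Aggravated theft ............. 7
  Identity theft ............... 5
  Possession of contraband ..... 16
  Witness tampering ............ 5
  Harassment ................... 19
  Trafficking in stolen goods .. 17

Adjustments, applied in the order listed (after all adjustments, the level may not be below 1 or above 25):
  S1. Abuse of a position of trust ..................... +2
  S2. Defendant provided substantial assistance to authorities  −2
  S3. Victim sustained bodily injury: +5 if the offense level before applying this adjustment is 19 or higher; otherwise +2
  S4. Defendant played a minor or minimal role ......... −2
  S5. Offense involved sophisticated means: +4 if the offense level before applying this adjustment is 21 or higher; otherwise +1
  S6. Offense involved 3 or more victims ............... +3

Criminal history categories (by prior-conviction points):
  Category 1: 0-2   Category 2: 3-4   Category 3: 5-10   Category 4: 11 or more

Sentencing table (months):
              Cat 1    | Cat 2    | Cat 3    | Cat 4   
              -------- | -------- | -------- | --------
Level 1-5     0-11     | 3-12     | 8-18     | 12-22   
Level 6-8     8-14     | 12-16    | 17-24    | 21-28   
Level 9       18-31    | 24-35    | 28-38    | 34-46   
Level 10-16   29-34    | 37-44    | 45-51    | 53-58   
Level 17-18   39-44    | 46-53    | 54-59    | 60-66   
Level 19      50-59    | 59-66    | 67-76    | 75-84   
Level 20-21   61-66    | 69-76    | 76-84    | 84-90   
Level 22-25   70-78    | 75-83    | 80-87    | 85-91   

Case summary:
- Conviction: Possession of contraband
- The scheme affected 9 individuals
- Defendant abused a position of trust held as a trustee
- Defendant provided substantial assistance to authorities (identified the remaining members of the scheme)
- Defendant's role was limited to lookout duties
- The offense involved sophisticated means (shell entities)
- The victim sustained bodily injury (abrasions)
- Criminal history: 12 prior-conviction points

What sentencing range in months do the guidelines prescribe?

84-90 months

Base offense level for possession of contraband: 16.
S1 applies: 16 + 2 = 18.
S2 applies: 18 − 2 = 16.
S3 applies (level before this adjustment is 16 < 19, so +2): 16 + 2 = 18.
S4 applies: 18 − 2 = 16.
S5 applies (level before this adjustment is 16 < 21, so +1): 16 + 1 = 17.
S6 applies: 17 + 3 = 20.
Final offense level: 20.
Criminal history: 12 prior points → Category 4 (11+).
Level 20 falls in the 20-21 band.
Grid: Level 20-21 × Category 4 = 84-90 months.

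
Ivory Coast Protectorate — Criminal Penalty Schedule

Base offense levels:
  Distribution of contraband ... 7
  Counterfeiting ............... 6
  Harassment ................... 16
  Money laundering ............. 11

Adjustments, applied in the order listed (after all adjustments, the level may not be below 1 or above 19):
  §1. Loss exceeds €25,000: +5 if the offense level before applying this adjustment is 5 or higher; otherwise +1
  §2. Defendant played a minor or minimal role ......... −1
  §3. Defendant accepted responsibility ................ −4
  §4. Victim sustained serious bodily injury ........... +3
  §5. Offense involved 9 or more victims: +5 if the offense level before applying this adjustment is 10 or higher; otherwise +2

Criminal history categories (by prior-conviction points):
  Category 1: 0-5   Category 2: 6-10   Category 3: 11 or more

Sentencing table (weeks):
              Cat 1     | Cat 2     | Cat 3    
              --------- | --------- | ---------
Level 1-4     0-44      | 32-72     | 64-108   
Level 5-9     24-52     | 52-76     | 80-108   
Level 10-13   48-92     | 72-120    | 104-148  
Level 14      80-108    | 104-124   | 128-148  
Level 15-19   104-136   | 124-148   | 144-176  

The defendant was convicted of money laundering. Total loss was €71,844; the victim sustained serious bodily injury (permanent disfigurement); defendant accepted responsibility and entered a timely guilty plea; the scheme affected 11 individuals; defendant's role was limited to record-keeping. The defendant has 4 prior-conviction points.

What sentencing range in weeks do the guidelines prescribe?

Base offense level for money laundering: 11.
§1 applies (level before this adjustment is 11 ≥ 5, so +5): 11 + 5 = 16.
§2 applies: 16 − 1 = 15.
§3 applies: 15 − 4 = 11.
§4 applies: 11 + 3 = 14.
§5 applies (level before this adjustment is 14 ≥ 10, so +5): 14 + 5 = 19.
Final offense level: 19.
Criminal history: 4 prior points → Category 1 (0-5).
Level 19 falls in the 15-19 band.
Grid: Level 15-19 × Category 1 = 104-136 weeks.

104-136 weeks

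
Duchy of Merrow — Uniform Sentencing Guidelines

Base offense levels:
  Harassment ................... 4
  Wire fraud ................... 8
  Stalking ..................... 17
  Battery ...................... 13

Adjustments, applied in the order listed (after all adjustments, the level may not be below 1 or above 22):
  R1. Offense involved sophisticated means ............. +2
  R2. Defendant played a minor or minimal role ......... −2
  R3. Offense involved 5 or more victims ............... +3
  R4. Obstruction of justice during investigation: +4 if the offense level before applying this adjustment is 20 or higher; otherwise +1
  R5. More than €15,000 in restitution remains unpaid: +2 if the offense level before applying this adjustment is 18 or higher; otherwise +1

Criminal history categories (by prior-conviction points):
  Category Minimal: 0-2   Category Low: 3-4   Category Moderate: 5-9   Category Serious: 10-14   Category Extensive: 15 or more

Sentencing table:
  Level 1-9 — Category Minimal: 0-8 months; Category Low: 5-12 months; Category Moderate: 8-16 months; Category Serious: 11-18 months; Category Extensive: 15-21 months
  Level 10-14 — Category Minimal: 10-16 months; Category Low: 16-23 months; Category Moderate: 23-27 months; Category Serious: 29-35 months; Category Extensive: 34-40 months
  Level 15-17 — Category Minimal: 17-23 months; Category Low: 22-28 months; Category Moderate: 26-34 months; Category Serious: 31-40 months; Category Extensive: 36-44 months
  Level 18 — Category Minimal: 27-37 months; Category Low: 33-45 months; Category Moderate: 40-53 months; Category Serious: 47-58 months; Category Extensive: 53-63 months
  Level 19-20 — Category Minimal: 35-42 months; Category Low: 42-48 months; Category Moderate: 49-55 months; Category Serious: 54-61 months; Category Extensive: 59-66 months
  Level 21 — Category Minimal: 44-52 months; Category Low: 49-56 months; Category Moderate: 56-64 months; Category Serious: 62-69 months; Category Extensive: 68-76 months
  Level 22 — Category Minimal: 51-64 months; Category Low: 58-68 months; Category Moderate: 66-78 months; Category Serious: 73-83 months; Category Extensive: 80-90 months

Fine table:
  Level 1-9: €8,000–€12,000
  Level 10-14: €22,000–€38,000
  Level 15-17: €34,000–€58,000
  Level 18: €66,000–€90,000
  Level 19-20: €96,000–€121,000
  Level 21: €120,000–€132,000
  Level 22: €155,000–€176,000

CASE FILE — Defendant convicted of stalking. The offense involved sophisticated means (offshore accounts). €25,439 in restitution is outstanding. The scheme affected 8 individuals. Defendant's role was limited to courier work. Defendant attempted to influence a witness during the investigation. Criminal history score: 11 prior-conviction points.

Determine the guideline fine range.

€155,000–€176,000

Base offense level for stalking: 17.
R1 applies: 17 + 2 = 19.
R2 applies: 19 − 2 = 17.
R3 applies: 17 + 3 = 20.
R4 applies (level before this adjustment is 20 ≥ 20, so +4): 20 + 4 = 24.
R5 applies (level before this adjustment is 24 ≥ 18, so +2): 24 + 2 = 26.
Level 26 exceeds the maximum of 22; capped at 22.
Final offense level: 22.
Level 22 falls in the 22 band.
Fine table: Level 22 → €155,000–€176,000.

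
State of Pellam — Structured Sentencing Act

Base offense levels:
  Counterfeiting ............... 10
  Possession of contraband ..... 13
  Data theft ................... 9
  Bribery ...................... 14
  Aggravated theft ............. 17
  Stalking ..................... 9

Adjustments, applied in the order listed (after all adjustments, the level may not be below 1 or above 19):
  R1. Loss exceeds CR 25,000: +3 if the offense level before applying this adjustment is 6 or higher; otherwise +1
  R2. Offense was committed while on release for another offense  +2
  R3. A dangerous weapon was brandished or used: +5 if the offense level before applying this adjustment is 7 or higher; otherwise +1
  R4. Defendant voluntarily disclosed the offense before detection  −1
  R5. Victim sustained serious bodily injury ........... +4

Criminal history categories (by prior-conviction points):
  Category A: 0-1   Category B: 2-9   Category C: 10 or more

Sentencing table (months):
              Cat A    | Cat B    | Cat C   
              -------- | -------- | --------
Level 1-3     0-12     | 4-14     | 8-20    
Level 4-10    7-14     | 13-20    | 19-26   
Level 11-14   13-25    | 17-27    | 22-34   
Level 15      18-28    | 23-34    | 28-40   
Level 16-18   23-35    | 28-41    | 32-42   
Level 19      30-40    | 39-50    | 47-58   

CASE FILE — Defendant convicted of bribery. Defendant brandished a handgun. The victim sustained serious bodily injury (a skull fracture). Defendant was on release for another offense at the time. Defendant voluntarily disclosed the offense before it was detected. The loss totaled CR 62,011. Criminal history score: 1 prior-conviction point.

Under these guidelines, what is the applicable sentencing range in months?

Base offense level for bribery: 14.
R1 applies (level before this adjustment is 14 ≥ 6, so +3): 14 + 3 = 17.
R2 applies: 17 + 2 = 19.
R3 applies (level before this adjustment is 19 ≥ 7, so +5): 19 + 5 = 24.
R4 applies: 24 − 1 = 23.
R5 applies: 23 + 4 = 27.
Level 27 exceeds the maximum of 19; capped at 19.
Final offense level: 19.
Criminal history: 1 prior point → Category A (0-1).
Level 19 falls in the 19 band.
Grid: Level 19 × Category A = 30-40 months.

30-40 months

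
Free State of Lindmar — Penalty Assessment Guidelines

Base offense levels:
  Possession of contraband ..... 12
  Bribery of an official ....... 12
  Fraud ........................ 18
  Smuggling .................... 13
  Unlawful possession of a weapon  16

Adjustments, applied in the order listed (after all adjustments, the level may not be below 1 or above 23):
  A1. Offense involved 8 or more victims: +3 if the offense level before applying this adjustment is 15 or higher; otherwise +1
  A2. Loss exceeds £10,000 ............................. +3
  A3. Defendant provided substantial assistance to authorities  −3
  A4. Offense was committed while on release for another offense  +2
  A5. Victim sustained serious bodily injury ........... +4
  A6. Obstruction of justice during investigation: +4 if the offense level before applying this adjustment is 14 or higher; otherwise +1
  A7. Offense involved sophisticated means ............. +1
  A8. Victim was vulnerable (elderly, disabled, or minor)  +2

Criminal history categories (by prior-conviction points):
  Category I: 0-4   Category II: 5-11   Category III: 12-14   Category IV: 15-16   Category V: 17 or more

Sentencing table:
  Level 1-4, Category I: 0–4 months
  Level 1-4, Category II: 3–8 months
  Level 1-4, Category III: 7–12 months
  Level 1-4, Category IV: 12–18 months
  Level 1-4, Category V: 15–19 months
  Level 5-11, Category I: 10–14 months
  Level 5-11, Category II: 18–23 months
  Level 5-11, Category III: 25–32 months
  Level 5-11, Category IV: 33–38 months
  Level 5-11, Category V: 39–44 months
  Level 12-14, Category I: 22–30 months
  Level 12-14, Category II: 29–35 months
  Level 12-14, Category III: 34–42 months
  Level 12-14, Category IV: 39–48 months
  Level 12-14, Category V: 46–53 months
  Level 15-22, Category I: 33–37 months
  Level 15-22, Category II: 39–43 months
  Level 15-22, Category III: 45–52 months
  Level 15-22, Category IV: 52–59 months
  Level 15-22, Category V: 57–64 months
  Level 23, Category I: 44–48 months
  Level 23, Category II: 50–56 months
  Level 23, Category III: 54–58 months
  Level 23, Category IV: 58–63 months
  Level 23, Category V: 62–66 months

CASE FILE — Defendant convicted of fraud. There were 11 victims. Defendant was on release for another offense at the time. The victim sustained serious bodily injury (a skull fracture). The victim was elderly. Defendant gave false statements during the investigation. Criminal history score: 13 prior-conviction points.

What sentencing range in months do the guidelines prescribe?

Base offense level for fraud: 18.
A1 applies (level before this adjustment is 18 ≥ 15, so +3): 18 + 3 = 21.
A2 does not apply.
A4 applies: 21 + 2 = 23.
A5 applies: 23 + 4 = 27.
A6 applies (level before this adjustment is 27 ≥ 14, so +4): 27 + 4 = 31.
A7 does not apply.
A8 applies: 31 + 2 = 33.
Level 33 exceeds the maximum of 23; capped at 23.
Final offense level: 23.
Criminal history: 13 prior points → Category III (12-14).
Level 23 falls in the 23 band.
Grid: Level 23 × Category III = 54-58 months.

54-58 months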